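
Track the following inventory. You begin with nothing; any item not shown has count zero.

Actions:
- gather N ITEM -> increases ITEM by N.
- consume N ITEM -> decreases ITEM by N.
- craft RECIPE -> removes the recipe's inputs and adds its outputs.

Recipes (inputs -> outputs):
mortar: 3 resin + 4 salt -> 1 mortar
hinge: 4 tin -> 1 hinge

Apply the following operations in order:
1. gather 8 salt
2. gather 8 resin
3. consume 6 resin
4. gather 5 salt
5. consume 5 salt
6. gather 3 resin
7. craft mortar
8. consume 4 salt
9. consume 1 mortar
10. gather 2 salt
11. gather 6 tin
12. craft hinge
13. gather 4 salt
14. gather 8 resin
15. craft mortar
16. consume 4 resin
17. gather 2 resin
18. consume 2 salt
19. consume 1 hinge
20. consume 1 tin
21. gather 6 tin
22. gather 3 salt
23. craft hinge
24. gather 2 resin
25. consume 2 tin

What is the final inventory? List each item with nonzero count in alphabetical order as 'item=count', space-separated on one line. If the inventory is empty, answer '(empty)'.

After 1 (gather 8 salt): salt=8
After 2 (gather 8 resin): resin=8 salt=8
After 3 (consume 6 resin): resin=2 salt=8
After 4 (gather 5 salt): resin=2 salt=13
After 5 (consume 5 salt): resin=2 salt=8
After 6 (gather 3 resin): resin=5 salt=8
After 7 (craft mortar): mortar=1 resin=2 salt=4
After 8 (consume 4 salt): mortar=1 resin=2
After 9 (consume 1 mortar): resin=2
After 10 (gather 2 salt): resin=2 salt=2
After 11 (gather 6 tin): resin=2 salt=2 tin=6
After 12 (craft hinge): hinge=1 resin=2 salt=2 tin=2
After 13 (gather 4 salt): hinge=1 resin=2 salt=6 tin=2
After 14 (gather 8 resin): hinge=1 resin=10 salt=6 tin=2
After 15 (craft mortar): hinge=1 mortar=1 resin=7 salt=2 tin=2
After 16 (consume 4 resin): hinge=1 mortar=1 resin=3 salt=2 tin=2
After 17 (gather 2 resin): hinge=1 mortar=1 resin=5 salt=2 tin=2
After 18 (consume 2 salt): hinge=1 mortar=1 resin=5 tin=2
After 19 (consume 1 hinge): mortar=1 resin=5 tin=2
After 20 (consume 1 tin): mortar=1 resin=5 tin=1
After 21 (gather 6 tin): mortar=1 resin=5 tin=7
After 22 (gather 3 salt): mortar=1 resin=5 salt=3 tin=7
After 23 (craft hinge): hinge=1 mortar=1 resin=5 salt=3 tin=3
After 24 (gather 2 resin): hinge=1 mortar=1 resin=7 salt=3 tin=3
After 25 (consume 2 tin): hinge=1 mortar=1 resin=7 salt=3 tin=1

Answer: hinge=1 mortar=1 resin=7 salt=3 tin=1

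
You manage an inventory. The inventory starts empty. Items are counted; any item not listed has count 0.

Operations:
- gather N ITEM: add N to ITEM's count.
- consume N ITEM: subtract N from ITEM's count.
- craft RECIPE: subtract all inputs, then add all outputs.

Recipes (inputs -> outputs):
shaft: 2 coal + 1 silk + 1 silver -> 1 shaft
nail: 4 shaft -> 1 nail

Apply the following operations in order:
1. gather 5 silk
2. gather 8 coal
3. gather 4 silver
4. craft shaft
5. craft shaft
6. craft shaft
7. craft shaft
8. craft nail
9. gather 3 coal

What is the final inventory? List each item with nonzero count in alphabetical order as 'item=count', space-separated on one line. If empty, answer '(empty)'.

After 1 (gather 5 silk): silk=5
After 2 (gather 8 coal): coal=8 silk=5
After 3 (gather 4 silver): coal=8 silk=5 silver=4
After 4 (craft shaft): coal=6 shaft=1 silk=4 silver=3
After 5 (craft shaft): coal=4 shaft=2 silk=3 silver=2
After 6 (craft shaft): coal=2 shaft=3 silk=2 silver=1
After 7 (craft shaft): shaft=4 silk=1
After 8 (craft nail): nail=1 silk=1
After 9 (gather 3 coal): coal=3 nail=1 silk=1

Answer: coal=3 nail=1 silk=1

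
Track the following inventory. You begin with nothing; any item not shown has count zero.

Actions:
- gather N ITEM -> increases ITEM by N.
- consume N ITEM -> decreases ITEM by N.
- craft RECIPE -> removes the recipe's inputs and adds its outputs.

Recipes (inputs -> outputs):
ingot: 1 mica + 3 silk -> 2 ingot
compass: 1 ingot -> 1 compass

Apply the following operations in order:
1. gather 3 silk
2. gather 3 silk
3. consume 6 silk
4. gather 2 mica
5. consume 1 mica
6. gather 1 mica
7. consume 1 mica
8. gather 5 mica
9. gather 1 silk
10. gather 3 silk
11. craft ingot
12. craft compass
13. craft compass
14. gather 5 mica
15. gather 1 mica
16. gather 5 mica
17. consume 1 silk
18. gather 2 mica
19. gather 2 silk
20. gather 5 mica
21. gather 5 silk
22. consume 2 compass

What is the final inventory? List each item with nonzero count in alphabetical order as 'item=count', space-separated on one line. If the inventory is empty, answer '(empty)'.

After 1 (gather 3 silk): silk=3
After 2 (gather 3 silk): silk=6
After 3 (consume 6 silk): (empty)
After 4 (gather 2 mica): mica=2
After 5 (consume 1 mica): mica=1
After 6 (gather 1 mica): mica=2
After 7 (consume 1 mica): mica=1
After 8 (gather 5 mica): mica=6
After 9 (gather 1 silk): mica=6 silk=1
After 10 (gather 3 silk): mica=6 silk=4
After 11 (craft ingot): ingot=2 mica=5 silk=1
After 12 (craft compass): compass=1 ingot=1 mica=5 silk=1
After 13 (craft compass): compass=2 mica=5 silk=1
After 14 (gather 5 mica): compass=2 mica=10 silk=1
After 15 (gather 1 mica): compass=2 mica=11 silk=1
After 16 (gather 5 mica): compass=2 mica=16 silk=1
After 17 (consume 1 silk): compass=2 mica=16
After 18 (gather 2 mica): compass=2 mica=18
After 19 (gather 2 silk): compass=2 mica=18 silk=2
After 20 (gather 5 mica): compass=2 mica=23 silk=2
After 21 (gather 5 silk): compass=2 mica=23 silk=7
After 22 (consume 2 compass): mica=23 silk=7

Answer: mica=23 silk=7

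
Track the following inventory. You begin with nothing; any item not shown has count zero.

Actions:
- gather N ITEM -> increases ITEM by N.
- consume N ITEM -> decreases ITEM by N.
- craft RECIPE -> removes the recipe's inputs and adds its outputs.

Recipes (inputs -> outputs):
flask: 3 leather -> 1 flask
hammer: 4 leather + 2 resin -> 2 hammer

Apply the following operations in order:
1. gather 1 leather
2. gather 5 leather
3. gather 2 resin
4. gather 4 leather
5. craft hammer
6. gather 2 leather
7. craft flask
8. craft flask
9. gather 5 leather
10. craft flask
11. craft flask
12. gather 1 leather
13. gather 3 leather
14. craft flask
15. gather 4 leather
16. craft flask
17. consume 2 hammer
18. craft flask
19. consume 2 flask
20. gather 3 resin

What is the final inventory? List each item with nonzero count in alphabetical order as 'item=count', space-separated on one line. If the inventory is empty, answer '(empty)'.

After 1 (gather 1 leather): leather=1
After 2 (gather 5 leather): leather=6
After 3 (gather 2 resin): leather=6 resin=2
After 4 (gather 4 leather): leather=10 resin=2
After 5 (craft hammer): hammer=2 leather=6
After 6 (gather 2 leather): hammer=2 leather=8
After 7 (craft flask): flask=1 hammer=2 leather=5
After 8 (craft flask): flask=2 hammer=2 leather=2
After 9 (gather 5 leather): flask=2 hammer=2 leather=7
After 10 (craft flask): flask=3 hammer=2 leather=4
After 11 (craft flask): flask=4 hammer=2 leather=1
After 12 (gather 1 leather): flask=4 hammer=2 leather=2
After 13 (gather 3 leather): flask=4 hammer=2 leather=5
After 14 (craft flask): flask=5 hammer=2 leather=2
After 15 (gather 4 leather): flask=5 hammer=2 leather=6
After 16 (craft flask): flask=6 hammer=2 leather=3
After 17 (consume 2 hammer): flask=6 leather=3
After 18 (craft flask): flask=7
After 19 (consume 2 flask): flask=5
After 20 (gather 3 resin): flask=5 resin=3

Answer: flask=5 resin=3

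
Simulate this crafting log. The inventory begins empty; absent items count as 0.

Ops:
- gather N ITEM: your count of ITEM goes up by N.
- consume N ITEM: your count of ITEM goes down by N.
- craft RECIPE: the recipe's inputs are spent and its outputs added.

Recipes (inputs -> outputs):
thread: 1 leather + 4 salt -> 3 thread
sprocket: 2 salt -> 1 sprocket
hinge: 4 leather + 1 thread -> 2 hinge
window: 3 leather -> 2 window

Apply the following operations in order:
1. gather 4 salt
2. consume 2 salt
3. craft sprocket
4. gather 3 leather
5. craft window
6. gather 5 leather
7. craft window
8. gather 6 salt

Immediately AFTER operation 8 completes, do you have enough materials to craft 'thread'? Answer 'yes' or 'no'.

Answer: yes

Derivation:
After 1 (gather 4 salt): salt=4
After 2 (consume 2 salt): salt=2
After 3 (craft sprocket): sprocket=1
After 4 (gather 3 leather): leather=3 sprocket=1
After 5 (craft window): sprocket=1 window=2
After 6 (gather 5 leather): leather=5 sprocket=1 window=2
After 7 (craft window): leather=2 sprocket=1 window=4
After 8 (gather 6 salt): leather=2 salt=6 sprocket=1 window=4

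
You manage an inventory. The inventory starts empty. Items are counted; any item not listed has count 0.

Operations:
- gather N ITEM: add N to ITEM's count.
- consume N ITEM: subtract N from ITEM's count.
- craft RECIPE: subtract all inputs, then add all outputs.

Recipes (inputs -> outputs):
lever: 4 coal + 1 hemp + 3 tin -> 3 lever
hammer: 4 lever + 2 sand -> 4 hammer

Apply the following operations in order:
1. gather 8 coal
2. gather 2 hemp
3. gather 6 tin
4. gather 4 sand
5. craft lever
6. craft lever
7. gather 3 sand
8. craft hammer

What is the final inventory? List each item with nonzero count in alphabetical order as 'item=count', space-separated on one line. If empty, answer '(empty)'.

After 1 (gather 8 coal): coal=8
After 2 (gather 2 hemp): coal=8 hemp=2
After 3 (gather 6 tin): coal=8 hemp=2 tin=6
After 4 (gather 4 sand): coal=8 hemp=2 sand=4 tin=6
After 5 (craft lever): coal=4 hemp=1 lever=3 sand=4 tin=3
After 6 (craft lever): lever=6 sand=4
After 7 (gather 3 sand): lever=6 sand=7
After 8 (craft hammer): hammer=4 lever=2 sand=5

Answer: hammer=4 lever=2 sand=5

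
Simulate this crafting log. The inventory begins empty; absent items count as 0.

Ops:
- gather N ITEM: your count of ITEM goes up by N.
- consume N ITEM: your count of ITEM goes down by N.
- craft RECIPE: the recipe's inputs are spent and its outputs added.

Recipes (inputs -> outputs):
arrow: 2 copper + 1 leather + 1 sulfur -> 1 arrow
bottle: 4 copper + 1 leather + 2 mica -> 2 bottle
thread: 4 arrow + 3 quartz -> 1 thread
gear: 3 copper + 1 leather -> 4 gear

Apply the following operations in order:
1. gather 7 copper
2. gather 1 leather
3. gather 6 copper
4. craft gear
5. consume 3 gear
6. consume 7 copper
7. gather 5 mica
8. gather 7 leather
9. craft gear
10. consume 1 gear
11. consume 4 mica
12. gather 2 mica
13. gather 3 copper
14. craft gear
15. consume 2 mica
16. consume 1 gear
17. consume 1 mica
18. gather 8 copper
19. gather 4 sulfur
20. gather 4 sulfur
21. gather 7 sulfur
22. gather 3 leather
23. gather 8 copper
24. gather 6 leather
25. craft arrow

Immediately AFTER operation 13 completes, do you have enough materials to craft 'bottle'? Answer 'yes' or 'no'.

Answer: no

Derivation:
After 1 (gather 7 copper): copper=7
After 2 (gather 1 leather): copper=7 leather=1
After 3 (gather 6 copper): copper=13 leather=1
After 4 (craft gear): copper=10 gear=4
After 5 (consume 3 gear): copper=10 gear=1
After 6 (consume 7 copper): copper=3 gear=1
After 7 (gather 5 mica): copper=3 gear=1 mica=5
After 8 (gather 7 leather): copper=3 gear=1 leather=7 mica=5
After 9 (craft gear): gear=5 leather=6 mica=5
After 10 (consume 1 gear): gear=4 leather=6 mica=5
After 11 (consume 4 mica): gear=4 leather=6 mica=1
After 12 (gather 2 mica): gear=4 leather=6 mica=3
After 13 (gather 3 copper): copper=3 gear=4 leather=6 mica=3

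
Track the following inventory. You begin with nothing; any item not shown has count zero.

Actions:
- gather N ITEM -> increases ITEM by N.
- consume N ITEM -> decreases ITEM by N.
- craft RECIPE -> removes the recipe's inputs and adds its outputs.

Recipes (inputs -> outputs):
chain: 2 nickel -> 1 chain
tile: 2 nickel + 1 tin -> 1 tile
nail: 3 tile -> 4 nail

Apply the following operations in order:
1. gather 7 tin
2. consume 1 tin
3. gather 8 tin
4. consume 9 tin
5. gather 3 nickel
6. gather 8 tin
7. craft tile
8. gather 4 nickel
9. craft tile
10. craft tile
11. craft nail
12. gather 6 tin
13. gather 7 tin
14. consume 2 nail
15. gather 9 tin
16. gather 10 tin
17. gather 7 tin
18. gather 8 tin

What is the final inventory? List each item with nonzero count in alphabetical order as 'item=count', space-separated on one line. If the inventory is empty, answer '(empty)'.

Answer: nail=2 nickel=1 tin=57

Derivation:
After 1 (gather 7 tin): tin=7
After 2 (consume 1 tin): tin=6
After 3 (gather 8 tin): tin=14
After 4 (consume 9 tin): tin=5
After 5 (gather 3 nickel): nickel=3 tin=5
After 6 (gather 8 tin): nickel=3 tin=13
After 7 (craft tile): nickel=1 tile=1 tin=12
After 8 (gather 4 nickel): nickel=5 tile=1 tin=12
After 9 (craft tile): nickel=3 tile=2 tin=11
After 10 (craft tile): nickel=1 tile=3 tin=10
After 11 (craft nail): nail=4 nickel=1 tin=10
After 12 (gather 6 tin): nail=4 nickel=1 tin=16
After 13 (gather 7 tin): nail=4 nickel=1 tin=23
After 14 (consume 2 nail): nail=2 nickel=1 tin=23
After 15 (gather 9 tin): nail=2 nickel=1 tin=32
After 16 (gather 10 tin): nail=2 nickel=1 tin=42
After 17 (gather 7 tin): nail=2 nickel=1 tin=49
After 18 (gather 8 tin): nail=2 nickel=1 tin=57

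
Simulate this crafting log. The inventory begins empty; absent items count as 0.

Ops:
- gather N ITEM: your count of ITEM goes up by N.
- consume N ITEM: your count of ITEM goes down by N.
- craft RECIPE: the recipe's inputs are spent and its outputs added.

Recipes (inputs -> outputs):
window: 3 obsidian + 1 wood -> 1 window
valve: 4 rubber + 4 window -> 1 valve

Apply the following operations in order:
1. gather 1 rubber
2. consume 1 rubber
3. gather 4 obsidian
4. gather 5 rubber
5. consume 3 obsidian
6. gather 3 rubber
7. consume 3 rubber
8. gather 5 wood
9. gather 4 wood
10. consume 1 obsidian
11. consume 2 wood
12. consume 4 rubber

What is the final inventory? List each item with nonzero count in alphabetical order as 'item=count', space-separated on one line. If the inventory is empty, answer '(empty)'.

Answer: rubber=1 wood=7

Derivation:
After 1 (gather 1 rubber): rubber=1
After 2 (consume 1 rubber): (empty)
After 3 (gather 4 obsidian): obsidian=4
After 4 (gather 5 rubber): obsidian=4 rubber=5
After 5 (consume 3 obsidian): obsidian=1 rubber=5
After 6 (gather 3 rubber): obsidian=1 rubber=8
After 7 (consume 3 rubber): obsidian=1 rubber=5
After 8 (gather 5 wood): obsidian=1 rubber=5 wood=5
After 9 (gather 4 wood): obsidian=1 rubber=5 wood=9
After 10 (consume 1 obsidian): rubber=5 wood=9
After 11 (consume 2 wood): rubber=5 wood=7
After 12 (consume 4 rubber): rubber=1 wood=7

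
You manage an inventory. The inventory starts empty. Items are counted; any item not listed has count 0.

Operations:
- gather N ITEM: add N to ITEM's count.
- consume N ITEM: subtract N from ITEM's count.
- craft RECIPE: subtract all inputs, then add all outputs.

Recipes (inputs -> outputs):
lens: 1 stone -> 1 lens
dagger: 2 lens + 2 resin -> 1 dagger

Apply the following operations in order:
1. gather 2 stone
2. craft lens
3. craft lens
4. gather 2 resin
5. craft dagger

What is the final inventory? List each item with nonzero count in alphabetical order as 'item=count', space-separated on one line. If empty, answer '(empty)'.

After 1 (gather 2 stone): stone=2
After 2 (craft lens): lens=1 stone=1
After 3 (craft lens): lens=2
After 4 (gather 2 resin): lens=2 resin=2
After 5 (craft dagger): dagger=1

Answer: dagger=1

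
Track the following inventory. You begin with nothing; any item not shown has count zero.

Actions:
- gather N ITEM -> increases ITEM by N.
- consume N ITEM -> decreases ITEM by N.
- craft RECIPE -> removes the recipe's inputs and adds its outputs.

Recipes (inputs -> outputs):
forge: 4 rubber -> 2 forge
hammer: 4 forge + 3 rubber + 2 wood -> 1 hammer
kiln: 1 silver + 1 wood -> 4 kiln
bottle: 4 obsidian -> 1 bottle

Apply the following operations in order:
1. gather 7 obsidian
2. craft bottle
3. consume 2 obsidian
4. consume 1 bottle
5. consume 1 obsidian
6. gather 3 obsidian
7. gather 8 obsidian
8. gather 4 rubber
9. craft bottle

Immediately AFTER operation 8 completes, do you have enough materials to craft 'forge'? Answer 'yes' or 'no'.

After 1 (gather 7 obsidian): obsidian=7
After 2 (craft bottle): bottle=1 obsidian=3
After 3 (consume 2 obsidian): bottle=1 obsidian=1
After 4 (consume 1 bottle): obsidian=1
After 5 (consume 1 obsidian): (empty)
After 6 (gather 3 obsidian): obsidian=3
After 7 (gather 8 obsidian): obsidian=11
After 8 (gather 4 rubber): obsidian=11 rubber=4

Answer: yes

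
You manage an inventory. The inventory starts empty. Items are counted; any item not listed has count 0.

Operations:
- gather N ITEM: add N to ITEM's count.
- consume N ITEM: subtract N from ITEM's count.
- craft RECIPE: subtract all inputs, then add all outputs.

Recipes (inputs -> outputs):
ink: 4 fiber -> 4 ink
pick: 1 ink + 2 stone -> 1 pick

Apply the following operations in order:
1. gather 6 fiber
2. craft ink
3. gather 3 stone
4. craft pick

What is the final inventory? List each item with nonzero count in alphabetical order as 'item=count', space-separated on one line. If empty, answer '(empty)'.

Answer: fiber=2 ink=3 pick=1 stone=1

Derivation:
After 1 (gather 6 fiber): fiber=6
After 2 (craft ink): fiber=2 ink=4
After 3 (gather 3 stone): fiber=2 ink=4 stone=3
After 4 (craft pick): fiber=2 ink=3 pick=1 stone=1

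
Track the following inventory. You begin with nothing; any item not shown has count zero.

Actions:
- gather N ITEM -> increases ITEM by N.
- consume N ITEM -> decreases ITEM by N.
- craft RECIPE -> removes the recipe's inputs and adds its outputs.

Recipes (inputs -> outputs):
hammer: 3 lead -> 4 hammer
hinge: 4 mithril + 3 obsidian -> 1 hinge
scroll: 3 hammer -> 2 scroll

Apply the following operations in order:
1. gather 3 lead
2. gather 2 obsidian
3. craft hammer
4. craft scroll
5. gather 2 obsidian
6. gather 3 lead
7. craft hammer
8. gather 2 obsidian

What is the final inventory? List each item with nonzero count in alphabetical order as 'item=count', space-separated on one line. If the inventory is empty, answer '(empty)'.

After 1 (gather 3 lead): lead=3
After 2 (gather 2 obsidian): lead=3 obsidian=2
After 3 (craft hammer): hammer=4 obsidian=2
After 4 (craft scroll): hammer=1 obsidian=2 scroll=2
After 5 (gather 2 obsidian): hammer=1 obsidian=4 scroll=2
After 6 (gather 3 lead): hammer=1 lead=3 obsidian=4 scroll=2
After 7 (craft hammer): hammer=5 obsidian=4 scroll=2
After 8 (gather 2 obsidian): hammer=5 obsidian=6 scroll=2

Answer: hammer=5 obsidian=6 scroll=2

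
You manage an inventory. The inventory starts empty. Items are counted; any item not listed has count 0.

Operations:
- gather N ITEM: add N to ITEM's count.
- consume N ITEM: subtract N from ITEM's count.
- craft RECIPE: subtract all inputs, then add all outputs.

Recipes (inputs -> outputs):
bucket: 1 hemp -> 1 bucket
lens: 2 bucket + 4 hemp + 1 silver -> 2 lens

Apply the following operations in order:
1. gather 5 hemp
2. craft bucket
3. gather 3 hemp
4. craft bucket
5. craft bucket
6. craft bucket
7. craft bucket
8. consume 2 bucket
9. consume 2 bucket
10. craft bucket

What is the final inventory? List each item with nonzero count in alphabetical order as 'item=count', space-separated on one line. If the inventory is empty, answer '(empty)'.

Answer: bucket=2 hemp=2

Derivation:
After 1 (gather 5 hemp): hemp=5
After 2 (craft bucket): bucket=1 hemp=4
After 3 (gather 3 hemp): bucket=1 hemp=7
After 4 (craft bucket): bucket=2 hemp=6
After 5 (craft bucket): bucket=3 hemp=5
After 6 (craft bucket): bucket=4 hemp=4
After 7 (craft bucket): bucket=5 hemp=3
After 8 (consume 2 bucket): bucket=3 hemp=3
After 9 (consume 2 bucket): bucket=1 hemp=3
After 10 (craft bucket): bucket=2 hemp=2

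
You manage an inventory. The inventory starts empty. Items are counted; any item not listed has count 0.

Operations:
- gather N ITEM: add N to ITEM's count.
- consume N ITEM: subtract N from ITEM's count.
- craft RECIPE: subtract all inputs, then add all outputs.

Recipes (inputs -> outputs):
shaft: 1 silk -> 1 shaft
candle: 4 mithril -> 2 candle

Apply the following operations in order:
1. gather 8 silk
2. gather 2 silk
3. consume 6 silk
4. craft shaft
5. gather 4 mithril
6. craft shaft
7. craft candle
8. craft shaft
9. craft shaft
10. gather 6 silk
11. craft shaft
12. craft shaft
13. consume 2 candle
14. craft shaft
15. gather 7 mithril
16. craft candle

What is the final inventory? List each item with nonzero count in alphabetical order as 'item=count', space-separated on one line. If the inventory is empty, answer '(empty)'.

After 1 (gather 8 silk): silk=8
After 2 (gather 2 silk): silk=10
After 3 (consume 6 silk): silk=4
After 4 (craft shaft): shaft=1 silk=3
After 5 (gather 4 mithril): mithril=4 shaft=1 silk=3
After 6 (craft shaft): mithril=4 shaft=2 silk=2
After 7 (craft candle): candle=2 shaft=2 silk=2
After 8 (craft shaft): candle=2 shaft=3 silk=1
After 9 (craft shaft): candle=2 shaft=4
After 10 (gather 6 silk): candle=2 shaft=4 silk=6
After 11 (craft shaft): candle=2 shaft=5 silk=5
After 12 (craft shaft): candle=2 shaft=6 silk=4
After 13 (consume 2 candle): shaft=6 silk=4
After 14 (craft shaft): shaft=7 silk=3
After 15 (gather 7 mithril): mithril=7 shaft=7 silk=3
After 16 (craft candle): candle=2 mithril=3 shaft=7 silk=3

Answer: candle=2 mithril=3 shaft=7 silk=3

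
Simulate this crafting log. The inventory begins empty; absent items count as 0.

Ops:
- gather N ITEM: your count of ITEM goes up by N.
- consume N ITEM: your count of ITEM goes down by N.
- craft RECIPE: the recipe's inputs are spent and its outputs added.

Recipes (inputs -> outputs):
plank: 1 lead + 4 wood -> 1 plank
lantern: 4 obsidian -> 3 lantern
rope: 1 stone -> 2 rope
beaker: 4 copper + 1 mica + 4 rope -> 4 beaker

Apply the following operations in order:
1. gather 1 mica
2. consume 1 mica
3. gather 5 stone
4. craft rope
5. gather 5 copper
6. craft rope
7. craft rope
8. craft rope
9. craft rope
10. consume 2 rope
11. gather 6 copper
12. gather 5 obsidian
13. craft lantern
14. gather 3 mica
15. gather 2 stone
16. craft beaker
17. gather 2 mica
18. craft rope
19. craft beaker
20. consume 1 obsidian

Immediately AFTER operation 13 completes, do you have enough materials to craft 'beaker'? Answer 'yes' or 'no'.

After 1 (gather 1 mica): mica=1
After 2 (consume 1 mica): (empty)
After 3 (gather 5 stone): stone=5
After 4 (craft rope): rope=2 stone=4
After 5 (gather 5 copper): copper=5 rope=2 stone=4
After 6 (craft rope): copper=5 rope=4 stone=3
After 7 (craft rope): copper=5 rope=6 stone=2
After 8 (craft rope): copper=5 rope=8 stone=1
After 9 (craft rope): copper=5 rope=10
After 10 (consume 2 rope): copper=5 rope=8
After 11 (gather 6 copper): copper=11 rope=8
After 12 (gather 5 obsidian): copper=11 obsidian=5 rope=8
After 13 (craft lantern): copper=11 lantern=3 obsidian=1 rope=8

Answer: no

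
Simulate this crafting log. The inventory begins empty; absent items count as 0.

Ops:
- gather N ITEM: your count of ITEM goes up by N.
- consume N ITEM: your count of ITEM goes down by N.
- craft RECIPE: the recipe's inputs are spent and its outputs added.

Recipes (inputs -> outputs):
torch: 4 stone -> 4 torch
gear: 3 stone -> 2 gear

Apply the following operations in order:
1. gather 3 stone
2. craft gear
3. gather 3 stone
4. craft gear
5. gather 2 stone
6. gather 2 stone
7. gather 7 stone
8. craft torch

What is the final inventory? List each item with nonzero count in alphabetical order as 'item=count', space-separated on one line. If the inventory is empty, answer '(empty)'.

After 1 (gather 3 stone): stone=3
After 2 (craft gear): gear=2
After 3 (gather 3 stone): gear=2 stone=3
After 4 (craft gear): gear=4
After 5 (gather 2 stone): gear=4 stone=2
After 6 (gather 2 stone): gear=4 stone=4
After 7 (gather 7 stone): gear=4 stone=11
After 8 (craft torch): gear=4 stone=7 torch=4

Answer: gear=4 stone=7 torch=4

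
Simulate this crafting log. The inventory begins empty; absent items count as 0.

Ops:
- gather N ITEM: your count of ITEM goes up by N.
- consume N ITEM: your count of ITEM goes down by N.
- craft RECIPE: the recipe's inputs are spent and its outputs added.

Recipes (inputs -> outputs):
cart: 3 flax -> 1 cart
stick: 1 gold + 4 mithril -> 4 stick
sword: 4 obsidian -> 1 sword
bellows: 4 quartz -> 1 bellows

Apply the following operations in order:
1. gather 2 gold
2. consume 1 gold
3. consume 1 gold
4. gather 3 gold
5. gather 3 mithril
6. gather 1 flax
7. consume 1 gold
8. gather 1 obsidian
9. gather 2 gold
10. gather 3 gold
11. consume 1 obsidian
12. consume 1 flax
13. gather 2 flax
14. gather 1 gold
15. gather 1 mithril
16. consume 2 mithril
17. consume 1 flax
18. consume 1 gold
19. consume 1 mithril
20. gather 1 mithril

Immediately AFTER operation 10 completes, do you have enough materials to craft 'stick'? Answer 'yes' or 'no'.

After 1 (gather 2 gold): gold=2
After 2 (consume 1 gold): gold=1
After 3 (consume 1 gold): (empty)
After 4 (gather 3 gold): gold=3
After 5 (gather 3 mithril): gold=3 mithril=3
After 6 (gather 1 flax): flax=1 gold=3 mithril=3
After 7 (consume 1 gold): flax=1 gold=2 mithril=3
After 8 (gather 1 obsidian): flax=1 gold=2 mithril=3 obsidian=1
After 9 (gather 2 gold): flax=1 gold=4 mithril=3 obsidian=1
After 10 (gather 3 gold): flax=1 gold=7 mithril=3 obsidian=1

Answer: no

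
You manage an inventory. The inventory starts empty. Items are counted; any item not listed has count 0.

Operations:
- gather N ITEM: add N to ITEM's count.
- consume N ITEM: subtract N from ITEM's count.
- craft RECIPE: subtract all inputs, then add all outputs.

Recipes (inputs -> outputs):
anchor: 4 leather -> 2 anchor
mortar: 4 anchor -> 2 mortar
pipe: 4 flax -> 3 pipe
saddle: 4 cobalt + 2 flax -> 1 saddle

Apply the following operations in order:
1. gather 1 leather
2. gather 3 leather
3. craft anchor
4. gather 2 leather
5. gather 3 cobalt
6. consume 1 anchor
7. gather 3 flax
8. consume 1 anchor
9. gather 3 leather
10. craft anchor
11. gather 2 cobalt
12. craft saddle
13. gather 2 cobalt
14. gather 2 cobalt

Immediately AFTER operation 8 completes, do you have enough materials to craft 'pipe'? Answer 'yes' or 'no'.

Answer: no

Derivation:
After 1 (gather 1 leather): leather=1
After 2 (gather 3 leather): leather=4
After 3 (craft anchor): anchor=2
After 4 (gather 2 leather): anchor=2 leather=2
After 5 (gather 3 cobalt): anchor=2 cobalt=3 leather=2
After 6 (consume 1 anchor): anchor=1 cobalt=3 leather=2
After 7 (gather 3 flax): anchor=1 cobalt=3 flax=3 leather=2
After 8 (consume 1 anchor): cobalt=3 flax=3 leather=2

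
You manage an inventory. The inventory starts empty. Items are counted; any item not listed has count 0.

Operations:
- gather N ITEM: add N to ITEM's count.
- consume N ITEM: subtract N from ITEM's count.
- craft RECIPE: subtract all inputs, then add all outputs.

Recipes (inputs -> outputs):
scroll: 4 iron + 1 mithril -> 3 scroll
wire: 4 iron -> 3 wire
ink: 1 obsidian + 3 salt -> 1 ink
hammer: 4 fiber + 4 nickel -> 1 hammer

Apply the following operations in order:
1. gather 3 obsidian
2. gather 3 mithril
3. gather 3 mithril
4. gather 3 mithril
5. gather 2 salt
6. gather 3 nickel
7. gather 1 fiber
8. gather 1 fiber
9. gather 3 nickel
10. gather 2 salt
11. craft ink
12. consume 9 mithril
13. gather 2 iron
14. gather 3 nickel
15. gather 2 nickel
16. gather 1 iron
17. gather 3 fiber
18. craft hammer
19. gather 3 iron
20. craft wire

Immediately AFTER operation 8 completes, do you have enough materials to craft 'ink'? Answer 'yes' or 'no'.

After 1 (gather 3 obsidian): obsidian=3
After 2 (gather 3 mithril): mithril=3 obsidian=3
After 3 (gather 3 mithril): mithril=6 obsidian=3
After 4 (gather 3 mithril): mithril=9 obsidian=3
After 5 (gather 2 salt): mithril=9 obsidian=3 salt=2
After 6 (gather 3 nickel): mithril=9 nickel=3 obsidian=3 salt=2
After 7 (gather 1 fiber): fiber=1 mithril=9 nickel=3 obsidian=3 salt=2
After 8 (gather 1 fiber): fiber=2 mithril=9 nickel=3 obsidian=3 salt=2

Answer: no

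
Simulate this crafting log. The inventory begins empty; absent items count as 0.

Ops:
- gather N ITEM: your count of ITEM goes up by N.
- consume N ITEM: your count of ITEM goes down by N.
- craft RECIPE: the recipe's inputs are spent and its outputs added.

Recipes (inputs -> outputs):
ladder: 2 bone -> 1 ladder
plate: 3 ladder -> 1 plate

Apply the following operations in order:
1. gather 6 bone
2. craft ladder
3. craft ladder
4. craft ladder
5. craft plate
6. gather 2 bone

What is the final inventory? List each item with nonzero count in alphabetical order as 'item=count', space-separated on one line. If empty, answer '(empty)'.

Answer: bone=2 plate=1

Derivation:
After 1 (gather 6 bone): bone=6
After 2 (craft ladder): bone=4 ladder=1
After 3 (craft ladder): bone=2 ladder=2
After 4 (craft ladder): ladder=3
After 5 (craft plate): plate=1
After 6 (gather 2 bone): bone=2 plate=1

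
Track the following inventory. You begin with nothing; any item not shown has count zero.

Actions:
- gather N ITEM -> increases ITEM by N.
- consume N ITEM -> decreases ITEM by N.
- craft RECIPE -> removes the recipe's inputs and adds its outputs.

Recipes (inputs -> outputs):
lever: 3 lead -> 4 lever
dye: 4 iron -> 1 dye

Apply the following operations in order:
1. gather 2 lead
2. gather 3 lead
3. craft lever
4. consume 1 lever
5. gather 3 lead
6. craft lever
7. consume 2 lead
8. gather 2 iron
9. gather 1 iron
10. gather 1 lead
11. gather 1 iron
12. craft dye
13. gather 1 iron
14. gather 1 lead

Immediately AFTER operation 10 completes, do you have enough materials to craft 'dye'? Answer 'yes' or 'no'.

After 1 (gather 2 lead): lead=2
After 2 (gather 3 lead): lead=5
After 3 (craft lever): lead=2 lever=4
After 4 (consume 1 lever): lead=2 lever=3
After 5 (gather 3 lead): lead=5 lever=3
After 6 (craft lever): lead=2 lever=7
After 7 (consume 2 lead): lever=7
After 8 (gather 2 iron): iron=2 lever=7
After 9 (gather 1 iron): iron=3 lever=7
After 10 (gather 1 lead): iron=3 lead=1 lever=7

Answer: no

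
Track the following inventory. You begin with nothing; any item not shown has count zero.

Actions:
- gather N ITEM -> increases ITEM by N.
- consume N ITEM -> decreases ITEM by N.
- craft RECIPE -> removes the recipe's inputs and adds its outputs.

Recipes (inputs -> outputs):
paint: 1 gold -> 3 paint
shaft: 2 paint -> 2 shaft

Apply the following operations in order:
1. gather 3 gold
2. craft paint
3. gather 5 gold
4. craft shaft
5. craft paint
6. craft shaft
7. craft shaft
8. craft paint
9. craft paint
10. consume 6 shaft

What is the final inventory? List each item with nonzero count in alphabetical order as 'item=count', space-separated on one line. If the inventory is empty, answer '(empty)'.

After 1 (gather 3 gold): gold=3
After 2 (craft paint): gold=2 paint=3
After 3 (gather 5 gold): gold=7 paint=3
After 4 (craft shaft): gold=7 paint=1 shaft=2
After 5 (craft paint): gold=6 paint=4 shaft=2
After 6 (craft shaft): gold=6 paint=2 shaft=4
After 7 (craft shaft): gold=6 shaft=6
After 8 (craft paint): gold=5 paint=3 shaft=6
After 9 (craft paint): gold=4 paint=6 shaft=6
After 10 (consume 6 shaft): gold=4 paint=6

Answer: gold=4 paint=6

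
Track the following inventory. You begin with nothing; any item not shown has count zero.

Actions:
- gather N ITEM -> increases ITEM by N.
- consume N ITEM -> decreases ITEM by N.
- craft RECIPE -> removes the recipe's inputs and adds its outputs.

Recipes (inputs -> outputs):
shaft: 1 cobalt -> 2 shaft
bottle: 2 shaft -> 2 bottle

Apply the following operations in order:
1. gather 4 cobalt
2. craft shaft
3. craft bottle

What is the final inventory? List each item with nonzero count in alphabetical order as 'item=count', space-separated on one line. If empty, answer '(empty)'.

After 1 (gather 4 cobalt): cobalt=4
After 2 (craft shaft): cobalt=3 shaft=2
After 3 (craft bottle): bottle=2 cobalt=3

Answer: bottle=2 cobalt=3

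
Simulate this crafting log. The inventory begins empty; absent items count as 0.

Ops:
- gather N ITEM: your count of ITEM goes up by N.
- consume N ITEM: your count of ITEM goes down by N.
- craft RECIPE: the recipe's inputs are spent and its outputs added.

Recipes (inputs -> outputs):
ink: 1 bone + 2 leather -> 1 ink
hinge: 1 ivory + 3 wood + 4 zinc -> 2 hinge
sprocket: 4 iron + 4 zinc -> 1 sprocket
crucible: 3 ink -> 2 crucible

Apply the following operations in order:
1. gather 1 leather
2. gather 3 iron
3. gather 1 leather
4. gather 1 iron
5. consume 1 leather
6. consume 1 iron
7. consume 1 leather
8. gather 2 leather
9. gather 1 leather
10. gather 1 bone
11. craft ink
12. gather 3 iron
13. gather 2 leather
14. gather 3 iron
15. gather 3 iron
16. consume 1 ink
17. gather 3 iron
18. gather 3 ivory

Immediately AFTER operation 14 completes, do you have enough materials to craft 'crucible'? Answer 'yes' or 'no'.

Answer: no

Derivation:
After 1 (gather 1 leather): leather=1
After 2 (gather 3 iron): iron=3 leather=1
After 3 (gather 1 leather): iron=3 leather=2
After 4 (gather 1 iron): iron=4 leather=2
After 5 (consume 1 leather): iron=4 leather=1
After 6 (consume 1 iron): iron=3 leather=1
After 7 (consume 1 leather): iron=3
After 8 (gather 2 leather): iron=3 leather=2
After 9 (gather 1 leather): iron=3 leather=3
After 10 (gather 1 bone): bone=1 iron=3 leather=3
After 11 (craft ink): ink=1 iron=3 leather=1
After 12 (gather 3 iron): ink=1 iron=6 leather=1
After 13 (gather 2 leather): ink=1 iron=6 leather=3
After 14 (gather 3 iron): ink=1 iron=9 leather=3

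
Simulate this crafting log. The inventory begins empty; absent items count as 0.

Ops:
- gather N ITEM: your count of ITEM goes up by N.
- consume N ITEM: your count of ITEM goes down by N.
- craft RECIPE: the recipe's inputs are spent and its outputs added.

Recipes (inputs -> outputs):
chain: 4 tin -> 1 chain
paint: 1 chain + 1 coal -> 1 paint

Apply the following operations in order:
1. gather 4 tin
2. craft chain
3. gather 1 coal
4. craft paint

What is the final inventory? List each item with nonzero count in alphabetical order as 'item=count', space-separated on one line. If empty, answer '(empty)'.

Answer: paint=1

Derivation:
After 1 (gather 4 tin): tin=4
After 2 (craft chain): chain=1
After 3 (gather 1 coal): chain=1 coal=1
After 4 (craft paint): paint=1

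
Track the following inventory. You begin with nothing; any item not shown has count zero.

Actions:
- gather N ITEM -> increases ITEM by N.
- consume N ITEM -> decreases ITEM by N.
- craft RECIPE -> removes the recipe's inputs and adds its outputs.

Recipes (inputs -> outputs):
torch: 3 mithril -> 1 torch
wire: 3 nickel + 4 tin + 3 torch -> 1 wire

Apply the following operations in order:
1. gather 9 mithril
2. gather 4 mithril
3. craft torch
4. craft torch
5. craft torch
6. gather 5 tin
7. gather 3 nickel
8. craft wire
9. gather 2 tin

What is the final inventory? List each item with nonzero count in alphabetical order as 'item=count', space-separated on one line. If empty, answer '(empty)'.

Answer: mithril=4 tin=3 wire=1

Derivation:
After 1 (gather 9 mithril): mithril=9
After 2 (gather 4 mithril): mithril=13
After 3 (craft torch): mithril=10 torch=1
After 4 (craft torch): mithril=7 torch=2
After 5 (craft torch): mithril=4 torch=3
After 6 (gather 5 tin): mithril=4 tin=5 torch=3
After 7 (gather 3 nickel): mithril=4 nickel=3 tin=5 torch=3
After 8 (craft wire): mithril=4 tin=1 wire=1
After 9 (gather 2 tin): mithril=4 tin=3 wire=1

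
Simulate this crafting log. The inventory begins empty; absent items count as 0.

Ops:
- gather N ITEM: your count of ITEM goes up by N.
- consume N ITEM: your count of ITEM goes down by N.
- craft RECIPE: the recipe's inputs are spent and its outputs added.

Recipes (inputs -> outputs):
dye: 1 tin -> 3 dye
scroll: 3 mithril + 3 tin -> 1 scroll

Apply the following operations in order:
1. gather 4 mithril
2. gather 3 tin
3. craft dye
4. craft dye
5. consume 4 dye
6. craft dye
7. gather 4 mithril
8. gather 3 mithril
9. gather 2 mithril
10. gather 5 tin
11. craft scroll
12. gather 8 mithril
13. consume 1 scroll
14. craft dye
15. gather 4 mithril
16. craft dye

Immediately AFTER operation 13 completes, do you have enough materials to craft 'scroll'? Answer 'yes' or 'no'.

Answer: no

Derivation:
After 1 (gather 4 mithril): mithril=4
After 2 (gather 3 tin): mithril=4 tin=3
After 3 (craft dye): dye=3 mithril=4 tin=2
After 4 (craft dye): dye=6 mithril=4 tin=1
After 5 (consume 4 dye): dye=2 mithril=4 tin=1
After 6 (craft dye): dye=5 mithril=4
After 7 (gather 4 mithril): dye=5 mithril=8
After 8 (gather 3 mithril): dye=5 mithril=11
After 9 (gather 2 mithril): dye=5 mithril=13
After 10 (gather 5 tin): dye=5 mithril=13 tin=5
After 11 (craft scroll): dye=5 mithril=10 scroll=1 tin=2
After 12 (gather 8 mithril): dye=5 mithril=18 scroll=1 tin=2
After 13 (consume 1 scroll): dye=5 mithril=18 tin=2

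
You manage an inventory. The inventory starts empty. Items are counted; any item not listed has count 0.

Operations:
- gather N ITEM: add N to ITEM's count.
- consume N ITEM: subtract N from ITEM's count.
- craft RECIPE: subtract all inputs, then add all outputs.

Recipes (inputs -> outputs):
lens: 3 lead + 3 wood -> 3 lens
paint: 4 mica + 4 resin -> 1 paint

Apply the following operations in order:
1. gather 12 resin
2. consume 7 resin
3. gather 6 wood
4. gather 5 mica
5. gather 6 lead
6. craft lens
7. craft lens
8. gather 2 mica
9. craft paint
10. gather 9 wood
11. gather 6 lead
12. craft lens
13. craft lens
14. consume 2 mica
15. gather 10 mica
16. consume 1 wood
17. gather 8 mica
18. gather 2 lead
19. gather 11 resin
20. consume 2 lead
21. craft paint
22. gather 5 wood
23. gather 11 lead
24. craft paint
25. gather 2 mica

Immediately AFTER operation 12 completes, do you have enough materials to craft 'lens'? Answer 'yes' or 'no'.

After 1 (gather 12 resin): resin=12
After 2 (consume 7 resin): resin=5
After 3 (gather 6 wood): resin=5 wood=6
After 4 (gather 5 mica): mica=5 resin=5 wood=6
After 5 (gather 6 lead): lead=6 mica=5 resin=5 wood=6
After 6 (craft lens): lead=3 lens=3 mica=5 resin=5 wood=3
After 7 (craft lens): lens=6 mica=5 resin=5
After 8 (gather 2 mica): lens=6 mica=7 resin=5
After 9 (craft paint): lens=6 mica=3 paint=1 resin=1
After 10 (gather 9 wood): lens=6 mica=3 paint=1 resin=1 wood=9
After 11 (gather 6 lead): lead=6 lens=6 mica=3 paint=1 resin=1 wood=9
After 12 (craft lens): lead=3 lens=9 mica=3 paint=1 resin=1 wood=6

Answer: yes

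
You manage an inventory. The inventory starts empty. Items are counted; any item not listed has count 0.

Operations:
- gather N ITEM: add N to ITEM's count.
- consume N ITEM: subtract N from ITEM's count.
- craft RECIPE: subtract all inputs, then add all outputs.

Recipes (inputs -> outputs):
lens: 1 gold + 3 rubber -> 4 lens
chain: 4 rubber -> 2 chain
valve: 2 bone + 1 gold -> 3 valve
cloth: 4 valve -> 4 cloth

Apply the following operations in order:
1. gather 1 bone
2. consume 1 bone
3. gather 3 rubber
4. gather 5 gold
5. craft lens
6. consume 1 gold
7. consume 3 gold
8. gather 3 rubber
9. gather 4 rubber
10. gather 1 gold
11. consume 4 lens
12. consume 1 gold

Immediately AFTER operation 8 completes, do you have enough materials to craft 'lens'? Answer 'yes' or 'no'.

Answer: no

Derivation:
After 1 (gather 1 bone): bone=1
After 2 (consume 1 bone): (empty)
After 3 (gather 3 rubber): rubber=3
After 4 (gather 5 gold): gold=5 rubber=3
After 5 (craft lens): gold=4 lens=4
After 6 (consume 1 gold): gold=3 lens=4
After 7 (consume 3 gold): lens=4
After 8 (gather 3 rubber): lens=4 rubber=3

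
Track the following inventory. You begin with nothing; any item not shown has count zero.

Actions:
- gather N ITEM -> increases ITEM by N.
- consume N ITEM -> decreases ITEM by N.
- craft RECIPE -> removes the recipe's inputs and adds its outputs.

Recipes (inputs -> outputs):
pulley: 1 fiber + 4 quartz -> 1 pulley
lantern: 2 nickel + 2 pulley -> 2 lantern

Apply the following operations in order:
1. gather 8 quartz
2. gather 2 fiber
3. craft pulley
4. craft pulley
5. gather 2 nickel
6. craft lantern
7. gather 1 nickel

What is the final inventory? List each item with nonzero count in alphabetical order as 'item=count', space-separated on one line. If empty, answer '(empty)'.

After 1 (gather 8 quartz): quartz=8
After 2 (gather 2 fiber): fiber=2 quartz=8
After 3 (craft pulley): fiber=1 pulley=1 quartz=4
After 4 (craft pulley): pulley=2
After 5 (gather 2 nickel): nickel=2 pulley=2
After 6 (craft lantern): lantern=2
After 7 (gather 1 nickel): lantern=2 nickel=1

Answer: lantern=2 nickel=1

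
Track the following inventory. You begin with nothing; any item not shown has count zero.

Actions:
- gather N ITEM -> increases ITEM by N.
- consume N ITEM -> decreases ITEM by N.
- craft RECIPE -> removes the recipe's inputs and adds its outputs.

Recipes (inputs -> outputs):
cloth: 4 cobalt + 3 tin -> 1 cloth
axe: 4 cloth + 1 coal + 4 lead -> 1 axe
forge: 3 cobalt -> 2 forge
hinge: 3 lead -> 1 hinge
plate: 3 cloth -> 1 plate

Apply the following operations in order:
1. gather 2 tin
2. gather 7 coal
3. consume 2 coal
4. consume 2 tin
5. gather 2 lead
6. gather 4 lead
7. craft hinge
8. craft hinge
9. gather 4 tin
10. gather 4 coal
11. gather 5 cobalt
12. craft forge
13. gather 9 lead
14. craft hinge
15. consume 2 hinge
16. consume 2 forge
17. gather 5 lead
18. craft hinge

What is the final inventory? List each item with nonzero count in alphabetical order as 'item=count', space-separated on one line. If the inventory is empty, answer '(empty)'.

After 1 (gather 2 tin): tin=2
After 2 (gather 7 coal): coal=7 tin=2
After 3 (consume 2 coal): coal=5 tin=2
After 4 (consume 2 tin): coal=5
After 5 (gather 2 lead): coal=5 lead=2
After 6 (gather 4 lead): coal=5 lead=6
After 7 (craft hinge): coal=5 hinge=1 lead=3
After 8 (craft hinge): coal=5 hinge=2
After 9 (gather 4 tin): coal=5 hinge=2 tin=4
After 10 (gather 4 coal): coal=9 hinge=2 tin=4
After 11 (gather 5 cobalt): coal=9 cobalt=5 hinge=2 tin=4
After 12 (craft forge): coal=9 cobalt=2 forge=2 hinge=2 tin=4
After 13 (gather 9 lead): coal=9 cobalt=2 forge=2 hinge=2 lead=9 tin=4
After 14 (craft hinge): coal=9 cobalt=2 forge=2 hinge=3 lead=6 tin=4
After 15 (consume 2 hinge): coal=9 cobalt=2 forge=2 hinge=1 lead=6 tin=4
After 16 (consume 2 forge): coal=9 cobalt=2 hinge=1 lead=6 tin=4
After 17 (gather 5 lead): coal=9 cobalt=2 hinge=1 lead=11 tin=4
After 18 (craft hinge): coal=9 cobalt=2 hinge=2 lead=8 tin=4

Answer: coal=9 cobalt=2 hinge=2 lead=8 tin=4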